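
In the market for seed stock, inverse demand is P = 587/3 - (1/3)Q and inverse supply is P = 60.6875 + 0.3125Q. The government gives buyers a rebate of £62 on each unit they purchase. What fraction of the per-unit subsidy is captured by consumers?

Pre-subsidy: 587/3 - (1/3)Q = 60.6875 + 0.3125Q gives Q* = 209 and P* = 126.
With the rebate, buyers effectively pay Pb = Ps − 62, where Ps is the price sellers receive.
On the curves, Pb = 587/3 - (1/3)Q and Ps = 60.6875 + 0.3125Q; the wedge Ps − Pb = 62 gives 60.6875 + 0.3125Q − (587/3 - (1/3)Q) = 62, so Q' = 305.
Then Pb = 587/3 − (1/3)·305 = 94 and Ps = 60.6875 + 0.3125·305 = 156.
Buyers' price falls by P* − Pb = 126 − 94 = 32; sellers' price rises by Ps − P* = 156 − 126 = 30.
So consumers capture 32/62 = 16/31 of each unit of subsidy.

Consumer share = 16/31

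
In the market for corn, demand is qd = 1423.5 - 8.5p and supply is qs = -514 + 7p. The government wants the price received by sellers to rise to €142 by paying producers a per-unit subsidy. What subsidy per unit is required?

Required subsidy s = €31 per unit

At a seller price of 142, quantity supplied is -514 + 7·142 = 480.
Buyers absorb 480 only when they pay pb with 1423.5 − 8.5·pb = 480, i.e. pb = 111.
s = ps − pb = 142 − 111 = 31.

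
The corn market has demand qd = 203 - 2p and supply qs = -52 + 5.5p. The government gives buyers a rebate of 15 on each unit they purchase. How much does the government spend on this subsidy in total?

Pre-subsidy: 203 - 2p = -52 + 5.5p gives p* = 34, q* = 135.
With the rebate, buyers effectively pay pb = ps − 15, where ps is the price sellers receive.
Demand in terms of ps becomes qd = 203 − 2(ps − 15) = 233 - 2ps. Setting this equal to supply: 233 - 2ps = -52 + 5.5ps, so ps = 38.
Buyers pay pb = 38 − 15 = 23; q' = -52 + 5.5·38 = 157.
Government outlay = subsidy × quantity = 15 × 157 = 2355.

Government cost = 2355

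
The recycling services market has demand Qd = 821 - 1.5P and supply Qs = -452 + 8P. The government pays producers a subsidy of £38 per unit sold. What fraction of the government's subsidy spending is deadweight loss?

DWL / government spending = 6/167

Pre-subsidy: 821 - 1.5P = -452 + 8P gives P* = 134, Q* = 620.
With the subsidy, sellers receive Ps = Pb + 38 for each unit, where Pb is the price buyers pay.
Supply in terms of Pb becomes Qs = -452 + 8(Pb + 38) = -148 + 8Pb. Setting this equal to demand: 821 - 1.5Pb = -148 + 8Pb, so Pb = 102.
Sellers receive Ps = 102 + 38 = 140; Q' = 821 − 1.5·102 = 668.
ΔCS = ½(620 + 668)(134 − 102) = 20608; ΔPS = ½(620 + 668)(140 − 134) = 3864.
Government spending = 38 × 668 = 25384.
DWL = ½ × 38 × (668 − 620) = 912; fraction = 912 / 25384 = 6/167.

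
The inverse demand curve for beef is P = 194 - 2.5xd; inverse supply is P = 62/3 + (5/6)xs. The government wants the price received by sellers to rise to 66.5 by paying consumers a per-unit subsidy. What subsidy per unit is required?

Required subsidy s = 10 per unit

At a seller price of 66.5, quantity supplied is -24.8 + 1.2·66.5 = 55.
Buyers absorb 55 only when they pay Pb = 194 − 2.5·55 = 56.5.
s = Ps − Pb = 66.5 − 56.5 = 10.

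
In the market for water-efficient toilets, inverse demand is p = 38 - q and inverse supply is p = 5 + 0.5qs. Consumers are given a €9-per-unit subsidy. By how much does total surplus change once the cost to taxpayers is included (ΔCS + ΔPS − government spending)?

Pre-subsidy: 38 - q = 5 + 0.5q gives q* = 22 and p* = 16.
With the rebate, buyers effectively pay pb = ps − 9, where ps is the price sellers receive.
On the curves, pb = 38 - q and ps = 5 + 0.5q; the wedge ps − pb = 9 gives 5 + 0.5q − (38 - q) = 9, so q' = 28.
Then pb = 38 − 1·28 = 10 and ps = 5 + 0.5·28 = 19.
ΔCS = ½(22 + 28)(16 − 10) = 150; ΔPS = ½(22 + 28)(19 − 16) = 75.
Government spending = 9 × 28 = 252.
Net change = 150 + 75 − 252 = -27. The loss equals the DWL triangle ½·9·6.

Net change in total surplus = -€27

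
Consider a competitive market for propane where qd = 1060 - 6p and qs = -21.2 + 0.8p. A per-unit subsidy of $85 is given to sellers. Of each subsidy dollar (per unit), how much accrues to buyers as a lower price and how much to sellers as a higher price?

Pre-subsidy: 1060 - 6p = -21.2 + 0.8p gives p* = 159, q* = 106.
With the subsidy, sellers receive ps = pb + 85 for each unit, where pb is the price buyers pay.
Supply in terms of pb becomes qs = -21.2 + 0.8(pb + 85) = 46.8 + 0.8pb. Setting this equal to demand: 1060 - 6pb = 46.8 + 0.8pb, so pb = 149.
Sellers receive ps = 149 + 85 = 234; q' = 1060 − 6·149 = 166.
Buyers' price falls by p* − pb = 159 − 149 = 10; sellers' price rises by ps − p* = 234 − 159 = 75.

Buyers gain $10 per unit; sellers gain $75 per unit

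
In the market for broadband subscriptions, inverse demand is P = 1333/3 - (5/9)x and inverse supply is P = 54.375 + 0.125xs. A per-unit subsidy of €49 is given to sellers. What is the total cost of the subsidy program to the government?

Government cost = €31605

Pre-subsidy: 1333/3 - (5/9)x = 54.375 + 0.125x gives x* = 573 and P* = 126.
With the subsidy, sellers receive Ps = Pb + 49 for each unit, where Pb is the price buyers pay.
On the curves, Pb = 1333/3 - (5/9)x and Ps = 54.375 + 0.125x; the wedge Ps − Pb = 49 gives 54.375 + 0.125x − (1333/3 - (5/9)x) = 49, so x' = 645.
Then Pb = 1333/3 − (5/9)·645 = 86 and Ps = 54.375 + 0.125·645 = 135.
Government outlay = subsidy × quantity = 49 × 645 = 31605.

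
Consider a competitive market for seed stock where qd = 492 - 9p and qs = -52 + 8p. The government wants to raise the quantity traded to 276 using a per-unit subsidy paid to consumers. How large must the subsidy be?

At q = 276, invert demand for the buyer price: pb = (492 − 276)/9 = 24; invert supply for the seller price: ps = (276 − (-52))/8 = 41.
The subsidy must fill the gap: s = ps − pb = 41 − 24 = 17.

Required subsidy s = 17 per unit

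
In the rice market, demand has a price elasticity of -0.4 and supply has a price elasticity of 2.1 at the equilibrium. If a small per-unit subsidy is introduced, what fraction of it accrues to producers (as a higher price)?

Producer share = 0.16

For a small subsidy around the equilibrium, the benefit split depends on the relative slopes, which at a point are proportional to the elasticities.
Buyer share = εs/(εs + |εd|) = 2.1/(2.1 + 0.4) = 0.84; seller share = |εd|/(εs + |εd|) = 0.16.
So producers capture 0.16 of the subsidy.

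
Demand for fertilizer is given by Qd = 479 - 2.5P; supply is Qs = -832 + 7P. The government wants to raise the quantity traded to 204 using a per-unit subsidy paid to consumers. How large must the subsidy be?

At Q = 204, invert demand for the buyer price: Pb = (479 − 204)/2.5 = 110; invert supply for the seller price: Ps = (204 − (-832))/7 = 148.
The subsidy must fill the gap: s = Ps − Pb = 148 − 110 = 38.

Required subsidy s = 38 per unit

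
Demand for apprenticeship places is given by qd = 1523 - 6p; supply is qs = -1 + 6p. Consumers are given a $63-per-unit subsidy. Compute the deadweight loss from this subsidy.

Pre-subsidy: 1523 - 6p = -1 + 6p gives p* = 127, q* = 761.
With the rebate, buyers effectively pay pb = ps − 63, where ps is the price sellers receive.
Demand in terms of ps becomes qd = 1523 − 6(ps − 63) = 1901 - 6ps. Setting this equal to supply: 1901 - 6ps = -1 + 6ps, so ps = 158.5.
Buyers pay pb = 158.5 − 63 = 95.5; q' = -1 + 6·158.5 = 950.
The subsidy expands output by 950 − 761 = 189 past the efficient level; on those units the gap between marginal cost and willingness to pay runs from 0 up to 63.
DWL = ½ × 63 × 189 = 5953.5.

Deadweight loss = $5953.5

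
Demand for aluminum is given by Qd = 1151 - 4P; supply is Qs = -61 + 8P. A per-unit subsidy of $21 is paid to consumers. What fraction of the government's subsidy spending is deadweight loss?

Pre-subsidy: 1151 - 4P = -61 + 8P gives P* = 101, Q* = 747.
With the rebate, buyers effectively pay Pb = Ps − 21, where Ps is the price sellers receive.
Demand in terms of Ps becomes Qd = 1151 − 4(Ps − 21) = 1235 - 4Ps. Setting this equal to supply: 1235 - 4Ps = -61 + 8Ps, so Ps = 108.
Buyers pay Pb = 108 − 21 = 87; Q' = -61 + 8·108 = 803.
ΔCS = ½(747 + 803)(101 − 87) = 10850; ΔPS = ½(747 + 803)(108 − 101) = 5425.
Government spending = 21 × 803 = 16863.
DWL = ½ × 21 × (803 − 747) = 588; fraction = 588 / 16863 = 28/803.

DWL / government spending = 28/803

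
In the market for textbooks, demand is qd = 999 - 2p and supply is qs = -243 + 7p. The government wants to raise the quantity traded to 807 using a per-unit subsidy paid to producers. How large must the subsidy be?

Required subsidy s = 54 per unit

At q = 807, invert demand for the buyer price: pb = (999 − 807)/2 = 96; invert supply for the seller price: ps = (807 − (-243))/7 = 150.
The subsidy must fill the gap: s = ps − pb = 150 − 96 = 54.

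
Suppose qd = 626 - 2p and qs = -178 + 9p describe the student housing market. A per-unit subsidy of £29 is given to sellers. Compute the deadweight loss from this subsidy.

Deadweight loss = 7569/11

Pre-subsidy: 626 - 2p = -178 + 9p gives p* = 804/11, q* = 5278/11.
With the subsidy, sellers receive ps = pb + 29 for each unit, where pb is the price buyers pay.
Supply in terms of pb becomes qs = -178 + 9(pb + 29) = 83 + 9pb. Setting this equal to demand: 626 - 2pb = 83 + 9pb, so pb = 543/11.
Sellers receive ps = 543/11 + 29 = 862/11; q' = 626 − 2·(543/11) = 5800/11.
The subsidy expands output by 5800/11 − 5278/11 = 522/11 past the efficient level; on those units the gap between marginal cost and willingness to pay runs from 0 up to 29.
DWL = ½ × 29 × 522/11 = 7569/11.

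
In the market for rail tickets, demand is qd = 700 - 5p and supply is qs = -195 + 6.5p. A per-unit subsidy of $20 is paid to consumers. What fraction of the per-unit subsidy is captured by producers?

Pre-subsidy: 700 - 5p = -195 + 6.5p gives p* = 1790/23, q* = 7150/23.
With the rebate, buyers effectively pay pb = ps − 20, where ps is the price sellers receive.
Demand in terms of ps becomes qd = 700 − 5(ps − 20) = 800 - 5ps. Setting this equal to supply: 800 - 5ps = -195 + 6.5ps, so ps = 1990/23.
Buyers pay pb = 1990/23 − 20 = 1530/23; q' = -195 + 6.5·(1990/23) = 8450/23.
Buyers' price falls by p* − pb = 1790/23 − 1530/23 = 260/23; sellers' price rises by ps − p* = 1990/23 − 1790/23 = 200/23.
So producers capture (200/23)/20 = 10/23 of each unit of subsidy.

Producer share = 10/23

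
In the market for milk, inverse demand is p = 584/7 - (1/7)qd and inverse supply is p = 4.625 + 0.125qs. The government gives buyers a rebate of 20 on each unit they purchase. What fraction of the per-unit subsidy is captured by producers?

Producer share = 7/15

Pre-subsidy: 584/7 - (1/7)q = 4.625 + 0.125q gives q* = 294.2 and p* = 41.4.
With the rebate, buyers effectively pay pb = ps − 20, where ps is the price sellers receive.
On the curves, pb = 584/7 - (1/7)q and ps = 4.625 + 0.125q; the wedge ps − pb = 20 gives 4.625 + 0.125q − (584/7 - (1/7)q) = 20, so q' = 5533/15.
Then pb = 584/7 − (1/7)·(5533/15) = 461/15 and ps = 4.625 + 0.125·(5533/15) = 761/15.
Buyers' price falls by p* − pb = 41.4 − 461/15 = 32/3; sellers' price rises by ps − p* = 761/15 − 41.4 = 28/3.
So producers capture (28/3)/20 = 7/15 of each unit of subsidy.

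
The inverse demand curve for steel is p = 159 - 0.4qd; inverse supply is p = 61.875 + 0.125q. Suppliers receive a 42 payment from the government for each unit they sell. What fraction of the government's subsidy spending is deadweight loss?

DWL / government spending = 8/53

Pre-subsidy: 159 - 0.4q = 61.875 + 0.125q gives q* = 185 and p* = 85.
With the subsidy, sellers receive ps = pb + 42 for each unit, where pb is the price buyers pay.
On the curves, pb = 159 - 0.4q and ps = 61.875 + 0.125q; the wedge ps − pb = 42 gives 61.875 + 0.125q − (159 - 0.4q) = 42, so q' = 265.
Then pb = 159 − 0.4·265 = 53 and ps = 61.875 + 0.125·265 = 95.
ΔCS = ½(185 + 265)(85 − 53) = 7200; ΔPS = ½(185 + 265)(95 − 85) = 2250.
Government spending = 42 × 265 = 11130.
DWL = ½ × 42 × (265 − 185) = 1680; fraction = 1680 / 11130 = 8/53.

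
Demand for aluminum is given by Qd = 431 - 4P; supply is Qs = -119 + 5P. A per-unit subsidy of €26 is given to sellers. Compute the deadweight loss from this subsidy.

Deadweight loss = 6760/9

Pre-subsidy: 431 - 4P = -119 + 5P gives P* = 550/9, Q* = 1679/9.
With the subsidy, sellers receive Ps = Pb + 26 for each unit, where Pb is the price buyers pay.
Supply in terms of Pb becomes Qs = -119 + 5(Pb + 26) = 11 + 5Pb. Setting this equal to demand: 431 - 4Pb = 11 + 5Pb, so Pb = 140/3.
Sellers receive Ps = 140/3 + 26 = 218/3; Q' = 431 − 4·(140/3) = 733/3.
The subsidy expands output by 733/3 − 1679/9 = 520/9 past the efficient level; on those units the gap between marginal cost and willingness to pay runs from 0 up to 26.
DWL = ½ × 26 × 520/9 = 6760/9.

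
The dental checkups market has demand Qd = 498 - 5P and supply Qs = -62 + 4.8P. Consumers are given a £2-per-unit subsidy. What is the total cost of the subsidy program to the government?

Pre-subsidy: 498 - 5P = -62 + 4.8P gives P* = 400/7, Q* = 1486/7.
With the rebate, buyers effectively pay Pb = Ps − 2, where Ps is the price sellers receive.
Demand in terms of Ps becomes Qd = 498 − 5(Ps − 2) = 508 - 5Ps. Setting this equal to supply: 508 - 5Ps = -62 + 4.8Ps, so Ps = 2850/49.
Buyers pay Pb = 2850/49 − 2 = 2752/49; Q' = -62 + 4.8·(2850/49) = 10642/49.
Government outlay = subsidy × quantity = 2 × 10642/49 = 21284/49.

Government cost = 21284/49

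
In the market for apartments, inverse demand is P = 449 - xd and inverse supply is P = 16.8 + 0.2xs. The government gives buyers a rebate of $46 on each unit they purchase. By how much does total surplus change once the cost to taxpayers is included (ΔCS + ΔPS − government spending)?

Net change in total surplus = -2645/3

Pre-subsidy: 449 - x = 16.8 + 0.2x gives x* = 2161/6 and P* = 533/6.
With the rebate, buyers effectively pay Pb = Ps − 46, where Ps is the price sellers receive.
On the curves, Pb = 449 - x and Ps = 16.8 + 0.2x; the wedge Ps − Pb = 46 gives 16.8 + 0.2x − (449 - x) = 46, so x' = 398.5.
Then Pb = 449 − 1·398.5 = 50.5 and Ps = 16.8 + 0.2·398.5 = 96.5.
ΔCS = ½(2161/6 + 398.5)(533/6 − 50.5) = 130870/9; ΔPS = ½(2161/6 + 398.5)(96.5 − 533/6) = 26174/9.
Government spending = 46 × 398.5 = 18331.
Net change = 130870/9 + 26174/9 − 18331 = -2645/3. The loss equals the DWL triangle ½·46·115/3.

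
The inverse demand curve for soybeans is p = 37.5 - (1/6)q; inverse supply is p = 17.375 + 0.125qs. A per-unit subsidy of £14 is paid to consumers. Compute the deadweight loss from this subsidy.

Deadweight loss = £336

Pre-subsidy: 37.5 - (1/6)q = 17.375 + 0.125q gives q* = 69 and p* = 26.
With the rebate, buyers effectively pay pb = ps − 14, where ps is the price sellers receive.
On the curves, pb = 37.5 - (1/6)q and ps = 17.375 + 0.125q; the wedge ps − pb = 14 gives 17.375 + 0.125q − (37.5 - (1/6)q) = 14, so q' = 117.
Then pb = 37.5 − (1/6)·117 = 18 and ps = 17.375 + 0.125·117 = 32.
The subsidy expands output by 117 − 69 = 48 past the efficient level; on those units the gap between marginal cost and willingness to pay runs from 0 up to 14.
DWL = ½ × 14 × 48 = 336.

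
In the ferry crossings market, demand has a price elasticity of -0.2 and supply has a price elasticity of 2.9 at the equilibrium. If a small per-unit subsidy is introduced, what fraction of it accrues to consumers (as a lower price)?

Consumer share = 29/31

For a small subsidy around the equilibrium, the benefit split depends on the relative slopes, which at a point are proportional to the elasticities.
Buyer share = εs/(εs + |εd|) = 2.9/(2.9 + 0.2) = 29/31; seller share = |εd|/(εs + |εd|) = 2/31.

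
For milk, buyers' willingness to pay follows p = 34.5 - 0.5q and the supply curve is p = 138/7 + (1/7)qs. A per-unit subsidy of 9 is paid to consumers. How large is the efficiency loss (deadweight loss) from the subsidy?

Deadweight loss = 63

Pre-subsidy: 34.5 - 0.5q = 138/7 + (1/7)q gives q* = 23 and p* = 23.
With the rebate, buyers effectively pay pb = ps − 9, where ps is the price sellers receive.
On the curves, pb = 34.5 - 0.5q and ps = 138/7 + (1/7)q; the wedge ps − pb = 9 gives 138/7 + (1/7)q − (34.5 - 0.5q) = 9, so q' = 37.
Then pb = 34.5 − 0.5·37 = 16 and ps = 138/7 + (1/7)·37 = 25.
The subsidy expands output by 37 − 23 = 14 past the efficient level; on those units the gap between marginal cost and willingness to pay runs from 0 up to 9.
DWL = ½ × 9 × 14 = 63.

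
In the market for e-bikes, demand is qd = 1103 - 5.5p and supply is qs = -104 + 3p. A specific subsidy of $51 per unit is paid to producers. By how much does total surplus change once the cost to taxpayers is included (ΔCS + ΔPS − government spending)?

Pre-subsidy: 1103 - 5.5p = -104 + 3p gives p* = 142, q* = 322.
With the subsidy, sellers receive ps = pb + 51 for each unit, where pb is the price buyers pay.
Supply in terms of pb becomes qs = -104 + 3(pb + 51) = 49 + 3pb. Setting this equal to demand: 1103 - 5.5pb = 49 + 3pb, so pb = 124.
Sellers receive ps = 124 + 51 = 175; q' = 1103 − 5.5·124 = 421.
ΔCS = ½(322 + 421)(142 − 124) = 6687; ΔPS = ½(322 + 421)(175 − 142) = 12259.5.
Government spending = 51 × 421 = 21471.
Net change = 6687 + 12259.5 − 21471 = -2524.5. The loss equals the DWL triangle ½·51·99.

Net change in total surplus = -$2524.5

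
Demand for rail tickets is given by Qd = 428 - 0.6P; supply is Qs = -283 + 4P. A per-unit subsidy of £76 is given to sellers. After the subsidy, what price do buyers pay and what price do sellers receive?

Pre-subsidy: 428 - 0.6P = -283 + 4P gives P* = 3555/23, Q* = 7711/23.
With the subsidy, sellers receive Ps = Pb + 76 for each unit, where Pb is the price buyers pay.
Supply in terms of Pb becomes Qs = -283 + 4(Pb + 76) = 21 + 4Pb. Setting this equal to demand: 428 - 0.6Pb = 21 + 4Pb, so Pb = 2035/23.
Sellers receive Ps = 2035/23 + 76 = 3783/23; Q' = 428 − 0.6·(2035/23) = 8623/23.

Buyers pay 2035/23; sellers receive 3783/23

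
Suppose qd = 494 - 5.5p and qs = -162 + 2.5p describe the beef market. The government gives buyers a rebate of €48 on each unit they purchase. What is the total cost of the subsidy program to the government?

Pre-subsidy: 494 - 5.5p = -162 + 2.5p gives p* = 82, q* = 43.
With the rebate, buyers effectively pay pb = ps − 48, where ps is the price sellers receive.
Demand in terms of ps becomes qd = 494 − 5.5(ps − 48) = 758 - 5.5ps. Setting this equal to supply: 758 - 5.5ps = -162 + 2.5ps, so ps = 115.
Buyers pay pb = 115 − 48 = 67; q' = -162 + 2.5·115 = 125.5.
Government outlay = subsidy × quantity = 48 × 125.5 = 6024.

Government cost = €6024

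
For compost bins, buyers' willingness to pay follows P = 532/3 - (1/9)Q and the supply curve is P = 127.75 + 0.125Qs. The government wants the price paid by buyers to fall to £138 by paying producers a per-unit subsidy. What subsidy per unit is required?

At a buyer price of 138, quantity demanded is 1596 − 9·138 = 354.
Sellers supply 354 only when they receive Ps = 127.75 + 0.125·354 = 172.
s = Ps − Pb = 172 − 138 = 34.

Required subsidy s = £34 per unit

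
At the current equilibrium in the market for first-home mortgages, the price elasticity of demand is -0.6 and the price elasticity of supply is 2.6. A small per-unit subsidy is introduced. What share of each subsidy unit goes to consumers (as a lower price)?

For a small subsidy around the equilibrium, the benefit split depends on the relative slopes, which at a point are proportional to the elasticities.
Buyer share = εs/(εs + |εd|) = 2.6/(2.6 + 0.6) = 0.8125; seller share = |εd|/(εs + |εd|) = 0.1875.

Consumer share = 0.8125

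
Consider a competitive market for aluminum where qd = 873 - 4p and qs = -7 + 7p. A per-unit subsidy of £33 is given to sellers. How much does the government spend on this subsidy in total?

Government cost = £21021

Pre-subsidy: 873 - 4p = -7 + 7p gives p* = 80, q* = 553.
With the subsidy, sellers receive ps = pb + 33 for each unit, where pb is the price buyers pay.
Supply in terms of pb becomes qs = -7 + 7(pb + 33) = 224 + 7pb. Setting this equal to demand: 873 - 4pb = 224 + 7pb, so pb = 59.
Sellers receive ps = 59 + 33 = 92; q' = 873 − 4·59 = 637.
Government outlay = subsidy × quantity = 33 × 637 = 21021.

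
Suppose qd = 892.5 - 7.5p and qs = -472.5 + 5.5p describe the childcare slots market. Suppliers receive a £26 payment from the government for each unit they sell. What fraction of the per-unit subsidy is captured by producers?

Pre-subsidy: 892.5 - 7.5p = -472.5 + 5.5p gives p* = 105, q* = 105.
With the subsidy, sellers receive ps = pb + 26 for each unit, where pb is the price buyers pay.
Supply in terms of pb becomes qs = -472.5 + 5.5(pb + 26) = -329.5 + 5.5pb. Setting this equal to demand: 892.5 - 7.5pb = -329.5 + 5.5pb, so pb = 94.
Sellers receive ps = 94 + 26 = 120; q' = 892.5 − 7.5·94 = 187.5.
Buyers' price falls by p* − pb = 105 − 94 = 11; sellers' price rises by ps − p* = 120 − 105 = 15.
So producers capture 15/26 = 15/26 of each unit of subsidy.

Producer share = 15/26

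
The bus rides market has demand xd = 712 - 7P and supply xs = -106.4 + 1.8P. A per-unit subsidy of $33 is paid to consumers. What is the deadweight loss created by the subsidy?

Deadweight loss = $779.625

Pre-subsidy: 712 - 7P = -106.4 + 1.8P gives P* = 93, x* = 61.
With the rebate, buyers effectively pay Pb = Ps − 33, where Ps is the price sellers receive.
Demand in terms of Ps becomes xd = 712 − 7(Ps − 33) = 943 - 7Ps. Setting this equal to supply: 943 - 7Ps = -106.4 + 1.8Ps, so Ps = 119.25.
Buyers pay Pb = 119.25 − 33 = 86.25; x' = -106.4 + 1.8·119.25 = 108.25.
The subsidy expands output by 108.25 − 61 = 47.25 past the efficient level; on those units the gap between marginal cost and willingness to pay runs from 0 up to 33.
DWL = ½ × 33 × 47.25 = 779.625.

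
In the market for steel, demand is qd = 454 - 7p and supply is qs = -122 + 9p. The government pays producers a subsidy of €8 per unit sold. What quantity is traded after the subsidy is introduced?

q' = 233.5

Pre-subsidy: 454 - 7p = -122 + 9p gives p* = 36, q* = 202.
With the subsidy, sellers receive ps = pb + 8 for each unit, where pb is the price buyers pay.
Supply in terms of pb becomes qs = -122 + 9(pb + 8) = -50 + 9pb. Setting this equal to demand: 454 - 7pb = -50 + 9pb, so pb = 31.5.
Sellers receive ps = 31.5 + 8 = 39.5; q' = 454 − 7·31.5 = 233.5.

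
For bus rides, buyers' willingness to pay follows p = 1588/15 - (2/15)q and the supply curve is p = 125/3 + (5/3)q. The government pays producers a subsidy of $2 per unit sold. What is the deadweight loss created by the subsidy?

Deadweight loss = 10/9

Pre-subsidy: 1588/15 - (2/15)q = 125/3 + (5/3)q gives q* = 107/3 and p* = 910/9.
With the subsidy, sellers receive ps = pb + 2 for each unit, where pb is the price buyers pay.
On the curves, pb = 1588/15 - (2/15)q and ps = 125/3 + (5/3)q; the wedge ps − pb = 2 gives 125/3 + (5/3)q − (1588/15 - (2/15)q) = 2, so q' = 331/9.
Then pb = 1588/15 − (2/15)·(331/9) = 2726/27 and ps = 125/3 + (5/3)·(331/9) = 2780/27.
The subsidy expands output by 331/9 − 107/3 = 10/9 past the efficient level; on those units the gap between marginal cost and willingness to pay runs from 0 up to 2.
DWL = ½ × 2 × 10/9 = 10/9.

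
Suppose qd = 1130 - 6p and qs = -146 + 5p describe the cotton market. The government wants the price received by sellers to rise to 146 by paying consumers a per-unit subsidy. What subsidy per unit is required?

Required subsidy s = 55 per unit

At a seller price of 146, quantity supplied is -146 + 5·146 = 584.
Buyers absorb 584 only when they pay pb with 1130 − 6·pb = 584, i.e. pb = 91.
s = ps − pb = 146 − 91 = 55.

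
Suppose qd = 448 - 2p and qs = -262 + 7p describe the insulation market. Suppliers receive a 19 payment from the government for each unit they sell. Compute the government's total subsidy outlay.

Government cost = 54682/9

Pre-subsidy: 448 - 2p = -262 + 7p gives p* = 710/9, q* = 2612/9.
With the subsidy, sellers receive ps = pb + 19 for each unit, where pb is the price buyers pay.
Supply in terms of pb becomes qs = -262 + 7(pb + 19) = -129 + 7pb. Setting this equal to demand: 448 - 2pb = -129 + 7pb, so pb = 577/9.
Sellers receive ps = 577/9 + 19 = 748/9; q' = 448 − 2·(577/9) = 2878/9.
Government outlay = subsidy × quantity = 19 × 2878/9 = 54682/9.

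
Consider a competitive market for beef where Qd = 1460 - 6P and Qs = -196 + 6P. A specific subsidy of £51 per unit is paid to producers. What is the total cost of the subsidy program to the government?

Pre-subsidy: 1460 - 6P = -196 + 6P gives P* = 138, Q* = 632.
With the subsidy, sellers receive Ps = Pb + 51 for each unit, where Pb is the price buyers pay.
Supply in terms of Pb becomes Qs = -196 + 6(Pb + 51) = 110 + 6Pb. Setting this equal to demand: 1460 - 6Pb = 110 + 6Pb, so Pb = 112.5.
Sellers receive Ps = 112.5 + 51 = 163.5; Q' = 1460 − 6·112.5 = 785.
Government outlay = subsidy × quantity = 51 × 785 = 40035.

Government cost = £40035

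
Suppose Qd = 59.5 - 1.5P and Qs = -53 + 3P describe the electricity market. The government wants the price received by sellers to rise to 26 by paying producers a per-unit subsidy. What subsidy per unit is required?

Required subsidy s = 3 per unit

At a seller price of 26, quantity supplied is -53 + 3·26 = 25.
Buyers absorb 25 only when they pay Pb with 59.5 − 1.5·Pb = 25, i.e. Pb = 23.
s = Ps − Pb = 26 − 23 = 3.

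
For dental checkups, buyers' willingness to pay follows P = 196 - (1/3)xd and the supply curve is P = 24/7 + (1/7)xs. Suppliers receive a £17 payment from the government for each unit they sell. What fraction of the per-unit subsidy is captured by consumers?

Pre-subsidy: 196 - (1/3)x = 24/7 + (1/7)x gives x* = 404.4 and P* = 61.2.
With the subsidy, sellers receive Ps = Pb + 17 for each unit, where Pb is the price buyers pay.
On the curves, Pb = 196 - (1/3)x and Ps = 24/7 + (1/7)x; the wedge Ps − Pb = 17 gives 24/7 + (1/7)x − (196 - (1/3)x) = 17, so x' = 440.1.
Then Pb = 196 − (1/3)·440.1 = 49.3 and Ps = 24/7 + (1/7)·440.1 = 66.3.
Buyers' price falls by P* − Pb = 61.2 − 49.3 = 11.9; sellers' price rises by Ps − P* = 66.3 − 61.2 = 5.1.
So consumers capture 11.9/17 = 0.7 of each unit of subsidy.

Consumer share = 0.7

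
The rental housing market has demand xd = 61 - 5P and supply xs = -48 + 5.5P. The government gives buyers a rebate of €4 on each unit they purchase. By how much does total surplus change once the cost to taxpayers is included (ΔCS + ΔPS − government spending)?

Pre-subsidy: 61 - 5P = -48 + 5.5P gives P* = 218/21, x* = 191/21.
With the rebate, buyers effectively pay Pb = Ps − 4, where Ps is the price sellers receive.
Demand in terms of Ps becomes xd = 61 − 5(Ps − 4) = 81 - 5Ps. Setting this equal to supply: 81 - 5Ps = -48 + 5.5Ps, so Ps = 86/7.
Buyers pay Pb = 86/7 − 4 = 58/7; x' = -48 + 5.5·(86/7) = 137/7.
ΔCS = ½(191/21 + 137/7)(218/21 − 58/7) = 1892/63; ΔPS = ½(191/21 + 137/7)(86/7 − 218/21) = 1720/63.
Government spending = 4 × 137/7 = 548/7.
Net change = 1892/63 + 1720/63 − 548/7 = -440/21. The loss equals the DWL triangle ½·4·220/21.

Net change in total surplus = -440/21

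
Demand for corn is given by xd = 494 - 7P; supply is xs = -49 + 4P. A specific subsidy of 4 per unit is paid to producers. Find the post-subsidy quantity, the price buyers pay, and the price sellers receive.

Pre-subsidy: 494 - 7P = -49 + 4P gives P* = 543/11, x* = 1633/11.
With the subsidy, sellers receive Ps = Pb + 4 for each unit, where Pb is the price buyers pay.
Supply in terms of Pb becomes xs = -49 + 4(Pb + 4) = -33 + 4Pb. Setting this equal to demand: 494 - 7Pb = -33 + 4Pb, so Pb = 527/11.
Sellers receive Ps = 527/11 + 4 = 571/11; x' = 494 − 7·(527/11) = 1745/11.

x' = 1745/11; buyers pay 527/11; sellers receive 571/11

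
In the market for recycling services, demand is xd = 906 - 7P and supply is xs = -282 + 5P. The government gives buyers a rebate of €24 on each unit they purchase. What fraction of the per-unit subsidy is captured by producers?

Pre-subsidy: 906 - 7P = -282 + 5P gives P* = 99, x* = 213.
With the rebate, buyers effectively pay Pb = Ps − 24, where Ps is the price sellers receive.
Demand in terms of Ps becomes xd = 906 − 7(Ps − 24) = 1074 - 7Ps. Setting this equal to supply: 1074 - 7Ps = -282 + 5Ps, so Ps = 113.
Buyers pay Pb = 113 − 24 = 89; x' = -282 + 5·113 = 283.
Buyers' price falls by P* − Pb = 99 − 89 = 10; sellers' price rises by Ps − P* = 113 − 99 = 14.
So producers capture 14/24 = 7/12 of each unit of subsidy.

Producer share = 7/12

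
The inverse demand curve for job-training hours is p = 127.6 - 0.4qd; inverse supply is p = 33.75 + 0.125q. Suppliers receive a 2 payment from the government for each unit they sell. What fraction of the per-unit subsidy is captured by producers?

Producer share = 5/21

Pre-subsidy: 127.6 - 0.4q = 33.75 + 0.125q gives q* = 3754/21 and p* = 1178/21.
With the subsidy, sellers receive ps = pb + 2 for each unit, where pb is the price buyers pay.
On the curves, pb = 127.6 - 0.4q and ps = 33.75 + 0.125q; the wedge ps − pb = 2 gives 33.75 + 0.125q − (127.6 - 0.4q) = 2, so q' = 1278/7.
Then pb = 127.6 − 0.4·(1278/7) = 382/7 and ps = 33.75 + 0.125·(1278/7) = 396/7.
Buyers' price falls by p* − pb = 1178/21 − 382/7 = 32/21; sellers' price rises by ps − p* = 396/7 − 1178/21 = 10/21.
So producers capture (10/21)/2 = 5/21 of each unit of subsidy.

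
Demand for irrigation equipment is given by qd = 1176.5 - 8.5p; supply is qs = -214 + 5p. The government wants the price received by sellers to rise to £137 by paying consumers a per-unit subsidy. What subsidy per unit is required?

At a seller price of 137, quantity supplied is -214 + 5·137 = 471.
Buyers absorb 471 only when they pay pb with 1176.5 − 8.5·pb = 471, i.e. pb = 83.
s = ps − pb = 137 − 83 = 54.

Required subsidy s = £54 per unit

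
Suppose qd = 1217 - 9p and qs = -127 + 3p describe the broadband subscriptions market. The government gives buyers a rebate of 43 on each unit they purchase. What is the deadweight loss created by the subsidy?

Pre-subsidy: 1217 - 9p = -127 + 3p gives p* = 112, q* = 209.
With the rebate, buyers effectively pay pb = ps − 43, where ps is the price sellers receive.
Demand in terms of ps becomes qd = 1217 − 9(ps − 43) = 1604 - 9ps. Setting this equal to supply: 1604 - 9ps = -127 + 3ps, so ps = 144.25.
Buyers pay pb = 144.25 − 43 = 101.25; q' = -127 + 3·144.25 = 305.75.
The subsidy expands output by 305.75 − 209 = 96.75 past the efficient level; on those units the gap between marginal cost and willingness to pay runs from 0 up to 43.
DWL = ½ × 43 × 96.75 = 2080.125.

Deadweight loss = 2080.125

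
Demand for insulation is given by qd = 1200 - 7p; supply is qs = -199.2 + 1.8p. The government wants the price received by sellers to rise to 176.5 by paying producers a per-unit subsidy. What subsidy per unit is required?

At a seller price of 176.5, quantity supplied is -199.2 + 1.8·176.5 = 118.5.
Buyers absorb 118.5 only when they pay pb with 1200 − 7·pb = 118.5, i.e. pb = 154.5.
s = ps − pb = 176.5 − 154.5 = 22.

Required subsidy s = 22 per unit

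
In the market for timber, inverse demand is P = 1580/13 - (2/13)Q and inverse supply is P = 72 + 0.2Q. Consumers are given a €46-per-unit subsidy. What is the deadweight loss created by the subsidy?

Deadweight loss = €2990

Pre-subsidy: 1580/13 - (2/13)Q = 72 + 0.2Q gives Q* = 140 and P* = 100.
With the rebate, buyers effectively pay Pb = Ps − 46, where Ps is the price sellers receive.
On the curves, Pb = 1580/13 - (2/13)Q and Ps = 72 + 0.2Q; the wedge Ps − Pb = 46 gives 72 + 0.2Q − (1580/13 - (2/13)Q) = 46, so Q' = 270.
Then Pb = 1580/13 − (2/13)·270 = 80 and Ps = 72 + 0.2·270 = 126.
The subsidy expands output by 270 − 140 = 130 past the efficient level; on those units the gap between marginal cost and willingness to pay runs from 0 up to 46.
DWL = ½ × 46 × 130 = 2990.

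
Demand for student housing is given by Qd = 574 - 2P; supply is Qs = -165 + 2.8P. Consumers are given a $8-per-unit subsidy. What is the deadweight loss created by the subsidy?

Deadweight loss = 112/3

Pre-subsidy: 574 - 2P = -165 + 2.8P gives P* = 3695/24, Q* = 3193/12.
With the rebate, buyers effectively pay Pb = Ps − 8, where Ps is the price sellers receive.
Demand in terms of Ps becomes Qd = 574 − 2(Ps − 8) = 590 - 2Ps. Setting this equal to supply: 590 - 2Ps = -165 + 2.8Ps, so Ps = 3775/24.
Buyers pay Pb = 3775/24 − 8 = 3583/24; Q' = -165 + 2.8·(3775/24) = 3305/12.
The subsidy expands output by 3305/12 − 3193/12 = 28/3 past the efficient level; on those units the gap between marginal cost and willingness to pay runs from 0 up to 8.
DWL = ½ × 8 × 28/3 = 112/3.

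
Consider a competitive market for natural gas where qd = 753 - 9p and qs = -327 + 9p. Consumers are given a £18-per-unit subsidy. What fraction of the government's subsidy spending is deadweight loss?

Pre-subsidy: 753 - 9p = -327 + 9p gives p* = 60, q* = 213.
With the rebate, buyers effectively pay pb = ps − 18, where ps is the price sellers receive.
Demand in terms of ps becomes qd = 753 − 9(ps − 18) = 915 - 9ps. Setting this equal to supply: 915 - 9ps = -327 + 9ps, so ps = 69.
Buyers pay pb = 69 − 18 = 51; q' = -327 + 9·69 = 294.
ΔCS = ½(213 + 294)(60 − 51) = 2281.5; ΔPS = ½(213 + 294)(69 − 60) = 2281.5.
Government spending = 18 × 294 = 5292.
DWL = ½ × 18 × (294 − 213) = 729; fraction = 729 / 5292 = 27/196.

DWL / government spending = 27/196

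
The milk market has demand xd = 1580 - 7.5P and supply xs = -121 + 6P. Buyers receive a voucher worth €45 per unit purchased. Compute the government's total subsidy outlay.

Pre-subsidy: 1580 - 7.5P = -121 + 6P gives P* = 126, x* = 635.
With the rebate, buyers effectively pay Pb = Ps − 45, where Ps is the price sellers receive.
Demand in terms of Ps becomes xd = 1580 − 7.5(Ps − 45) = 1917.5 - 7.5Ps. Setting this equal to supply: 1917.5 - 7.5Ps = -121 + 6Ps, so Ps = 151.
Buyers pay Pb = 151 − 45 = 106; x' = -121 + 6·151 = 785.
Government outlay = subsidy × quantity = 45 × 785 = 35325.

Government cost = €35325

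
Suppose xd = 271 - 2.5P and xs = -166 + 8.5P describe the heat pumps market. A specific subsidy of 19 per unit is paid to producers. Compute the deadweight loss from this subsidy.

Deadweight loss = 30685/88

Pre-subsidy: 271 - 2.5P = -166 + 8.5P gives P* = 437/11, x* = 3777/22.
With the subsidy, sellers receive Ps = Pb + 19 for each unit, where Pb is the price buyers pay.
Supply in terms of Pb becomes xs = -166 + 8.5(Pb + 19) = -4.5 + 8.5Pb. Setting this equal to demand: 271 - 2.5Pb = -4.5 + 8.5Pb, so Pb = 551/22.
Sellers receive Ps = 551/22 + 19 = 969/22; x' = 271 − 2.5·(551/22) = 9169/44.
The subsidy expands output by 9169/44 − 3777/22 = 1615/44 past the efficient level; on those units the gap between marginal cost and willingness to pay runs from 0 up to 19.
DWL = ½ × 19 × 1615/44 = 30685/88.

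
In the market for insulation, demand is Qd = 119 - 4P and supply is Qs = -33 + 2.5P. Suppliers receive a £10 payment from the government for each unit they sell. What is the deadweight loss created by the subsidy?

Deadweight loss = 1000/13

Pre-subsidy: 119 - 4P = -33 + 2.5P gives P* = 304/13, Q* = 331/13.
With the subsidy, sellers receive Ps = Pb + 10 for each unit, where Pb is the price buyers pay.
Supply in terms of Pb becomes Qs = -33 + 2.5(Pb + 10) = -8 + 2.5Pb. Setting this equal to demand: 119 - 4Pb = -8 + 2.5Pb, so Pb = 254/13.
Sellers receive Ps = 254/13 + 10 = 384/13; Q' = 119 − 4·(254/13) = 531/13.
The subsidy expands output by 531/13 − 331/13 = 200/13 past the efficient level; on those units the gap between marginal cost and willingness to pay runs from 0 up to 10.
DWL = ½ × 10 × 200/13 = 1000/13.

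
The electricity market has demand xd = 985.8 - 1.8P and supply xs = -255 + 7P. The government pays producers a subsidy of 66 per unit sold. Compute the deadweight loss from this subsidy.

Deadweight loss = 3118.5

Pre-subsidy: 985.8 - 1.8P = -255 + 7P gives P* = 141, x* = 732.
With the subsidy, sellers receive Ps = Pb + 66 for each unit, where Pb is the price buyers pay.
Supply in terms of Pb becomes xs = -255 + 7(Pb + 66) = 207 + 7Pb. Setting this equal to demand: 985.8 - 1.8Pb = 207 + 7Pb, so Pb = 88.5.
Sellers receive Ps = 88.5 + 66 = 154.5; x' = 985.8 − 1.8·88.5 = 826.5.
The subsidy expands output by 826.5 − 732 = 94.5 past the efficient level; on those units the gap between marginal cost and willingness to pay runs from 0 up to 66.
DWL = ½ × 66 × 94.5 = 3118.5.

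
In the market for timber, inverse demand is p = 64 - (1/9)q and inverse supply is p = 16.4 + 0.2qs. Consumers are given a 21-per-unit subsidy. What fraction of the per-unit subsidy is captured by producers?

Producer share = 9/14

Pre-subsidy: 64 - (1/9)q = 16.4 + 0.2q gives q* = 153 and p* = 47.
With the rebate, buyers effectively pay pb = ps − 21, where ps is the price sellers receive.
On the curves, pb = 64 - (1/9)q and ps = 16.4 + 0.2q; the wedge ps − pb = 21 gives 16.4 + 0.2q − (64 - (1/9)q) = 21, so q' = 220.5.
Then pb = 64 − (1/9)·220.5 = 39.5 and ps = 16.4 + 0.2·220.5 = 60.5.
Buyers' price falls by p* − pb = 47 − 39.5 = 7.5; sellers' price rises by ps − p* = 60.5 − 47 = 13.5.
So producers capture 13.5/21 = 9/14 of each unit of subsidy.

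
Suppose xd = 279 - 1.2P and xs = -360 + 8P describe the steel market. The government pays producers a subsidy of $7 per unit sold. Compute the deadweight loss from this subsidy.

Deadweight loss = 588/23

Pre-subsidy: 279 - 1.2P = -360 + 8P gives P* = 3195/46, x* = 4500/23.
With the subsidy, sellers receive Ps = Pb + 7 for each unit, where Pb is the price buyers pay.
Supply in terms of Pb becomes xs = -360 + 8(Pb + 7) = -304 + 8Pb. Setting this equal to demand: 279 - 1.2Pb = -304 + 8Pb, so Pb = 2915/46.
Sellers receive Ps = 2915/46 + 7 = 3237/46; x' = 279 − 1.2·(2915/46) = 4668/23.
The subsidy expands output by 4668/23 − 4500/23 = 168/23 past the efficient level; on those units the gap between marginal cost and willingness to pay runs from 0 up to 7.
DWL = ½ × 7 × 168/23 = 588/23.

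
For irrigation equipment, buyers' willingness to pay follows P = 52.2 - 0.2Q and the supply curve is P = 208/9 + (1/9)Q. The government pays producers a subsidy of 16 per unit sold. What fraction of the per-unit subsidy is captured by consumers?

Consumer share = 9/14

Pre-subsidy: 52.2 - 0.2Q = 208/9 + (1/9)Q gives Q* = 93.5 and P* = 33.5.
With the subsidy, sellers receive Ps = Pb + 16 for each unit, where Pb is the price buyers pay.
On the curves, Pb = 52.2 - 0.2Q and Ps = 208/9 + (1/9)Q; the wedge Ps − Pb = 16 gives 208/9 + (1/9)Q − (52.2 - 0.2Q) = 16, so Q' = 2029/14.
Then Pb = 52.2 − 0.2·(2029/14) = 325/14 and Ps = 208/9 + (1/9)·(2029/14) = 549/14.
Buyers' price falls by P* − Pb = 33.5 − 325/14 = 72/7; sellers' price rises by Ps − P* = 549/14 − 33.5 = 40/7.
So consumers capture (72/7)/16 = 9/14 of each unit of subsidy.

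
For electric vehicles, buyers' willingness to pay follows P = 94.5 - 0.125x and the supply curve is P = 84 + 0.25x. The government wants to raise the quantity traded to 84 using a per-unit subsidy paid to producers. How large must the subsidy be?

At x = 84, from the demand curve buyers pay Pb = 94.5 − 0.125·84 = 84; from the supply curve sellers need Ps = 84 + 0.25·84 = 105.
The subsidy must fill the gap: s = Ps − Pb = 105 − 84 = 21.

Required subsidy s = 21 per unit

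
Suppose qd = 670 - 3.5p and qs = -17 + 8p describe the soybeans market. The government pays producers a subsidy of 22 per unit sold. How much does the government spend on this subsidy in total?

Government cost = 260326/23

Pre-subsidy: 670 - 3.5p = -17 + 8p gives p* = 1374/23, q* = 10601/23.
With the subsidy, sellers receive ps = pb + 22 for each unit, where pb is the price buyers pay.
Supply in terms of pb becomes qs = -17 + 8(pb + 22) = 159 + 8pb. Setting this equal to demand: 670 - 3.5pb = 159 + 8pb, so pb = 1022/23.
Sellers receive ps = 1022/23 + 22 = 1528/23; q' = 670 − 3.5·(1022/23) = 11833/23.
Government outlay = subsidy × quantity = 22 × 11833/23 = 260326/23.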